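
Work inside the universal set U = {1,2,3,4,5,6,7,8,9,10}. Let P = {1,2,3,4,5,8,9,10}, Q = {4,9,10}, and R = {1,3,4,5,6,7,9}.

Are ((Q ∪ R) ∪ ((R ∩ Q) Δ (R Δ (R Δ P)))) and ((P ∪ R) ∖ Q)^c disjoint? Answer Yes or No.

No

Q ∪ R = {1,3,4,5,6,7,9,10}
R ∩ Q = {4,9}
R Δ P = {2,6,7,8,10}
R Δ (R Δ P) = {1,2,3,4,5,8,9,10}
(R ∩ Q) Δ (R Δ (R Δ P)) = {1,2,3,5,8,10}
(Q ∪ R) ∪ ((R ∩ Q) Δ (R Δ (R Δ P))) = {1,2,3,4,5,6,7,8,9,10}
P ∪ R = {1,2,3,4,5,6,7,8,9,10}
(P ∪ R) ∖ Q = {1,2,3,5,6,7,8}
((P ∪ R) ∖ Q)^c = {4,9,10}
4 lies in both, so they are not disjoint.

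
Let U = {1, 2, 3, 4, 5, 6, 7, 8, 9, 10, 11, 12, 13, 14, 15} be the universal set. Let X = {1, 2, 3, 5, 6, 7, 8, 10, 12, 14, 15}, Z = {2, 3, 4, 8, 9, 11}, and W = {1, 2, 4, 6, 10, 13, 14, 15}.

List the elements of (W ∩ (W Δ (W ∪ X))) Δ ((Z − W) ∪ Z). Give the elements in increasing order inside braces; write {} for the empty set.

{2, 3, 4, 8, 9, 11}

W ∪ X = {1, 2, 3, 4, 5, 6, 7, 8, 10, 12, 13, 14, 15}
W Δ (W ∪ X) = {3, 5, 7, 8, 12}
W ∩ (W Δ (W ∪ X)) = {}
Z − W = {3, 8, 9, 11}
(Z − W) ∪ Z = {2, 3, 4, 8, 9, 11}
(W ∩ (W Δ (W ∪ X))) Δ ((Z − W) ∪ Z) = {2, 3, 4, 8, 9, 11}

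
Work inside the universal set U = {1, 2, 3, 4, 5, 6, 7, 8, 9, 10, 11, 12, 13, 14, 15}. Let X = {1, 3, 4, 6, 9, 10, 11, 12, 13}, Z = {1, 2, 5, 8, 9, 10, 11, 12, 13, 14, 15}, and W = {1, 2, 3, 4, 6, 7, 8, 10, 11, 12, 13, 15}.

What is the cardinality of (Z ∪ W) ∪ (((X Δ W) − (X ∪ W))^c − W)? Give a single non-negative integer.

Z ∪ W = {1, 2, 3, 4, 5, 6, 7, 8, 9, 10, 11, 12, 13, 14, 15}
X Δ W = {2, 7, 8, 9, 15}
X ∪ W = {1, 2, 3, 4, 6, 7, 8, 9, 10, 11, 12, 13, 15}
(X Δ W) − (X ∪ W) = {}
((X Δ W) − (X ∪ W))^c = {1, 2, 3, 4, 5, 6, 7, 8, 9, 10, 11, 12, 13, 14, 15}
((X Δ W) − (X ∪ W))^c − W = {5, 9, 14}
(Z ∪ W) ∪ (((X Δ W) − (X ∪ W))^c − W) = {1, 2, 3, 4, 5, 6, 7, 8, 9, 10, 11, 12, 13, 14, 15}
|(Z ∪ W) ∪ (((X Δ W) − (X ∪ W))^c − W)| = 15

15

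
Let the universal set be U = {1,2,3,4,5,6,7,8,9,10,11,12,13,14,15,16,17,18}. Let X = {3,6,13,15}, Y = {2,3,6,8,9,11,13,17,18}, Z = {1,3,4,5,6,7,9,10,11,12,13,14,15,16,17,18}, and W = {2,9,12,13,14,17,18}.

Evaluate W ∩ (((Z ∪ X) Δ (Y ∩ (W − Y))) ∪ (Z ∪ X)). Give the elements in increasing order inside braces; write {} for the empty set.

{9,12,13,14,17,18}

Z ∪ X = {1,3,4,5,6,7,9,10,11,12,13,14,15,16,17,18}
W − Y = {12,14}
Y ∩ (W − Y) = {}
(Z ∪ X) Δ (Y ∩ (W − Y)) = {1,3,4,5,6,7,9,10,11,12,13,14,15,16,17,18}
((Z ∪ X) Δ (Y ∩ (W − Y))) ∪ (Z ∪ X) = {1,3,4,5,6,7,9,10,11,12,13,14,15,16,17,18}
W ∩ (((Z ∪ X) Δ (Y ∩ (W − Y))) ∪ (Z ∪ X)) = {9,12,13,14,17,18}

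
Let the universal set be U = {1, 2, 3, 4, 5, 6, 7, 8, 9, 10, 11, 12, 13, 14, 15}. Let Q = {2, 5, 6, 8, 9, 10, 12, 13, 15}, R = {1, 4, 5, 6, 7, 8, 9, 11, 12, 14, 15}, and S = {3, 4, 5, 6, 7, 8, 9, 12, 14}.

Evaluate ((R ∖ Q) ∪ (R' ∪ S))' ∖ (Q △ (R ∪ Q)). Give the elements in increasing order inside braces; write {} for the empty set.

R ∖ Q = {1, 4, 7, 11, 14}
R' = {2, 3, 10, 13}
R' ∪ S = {2, 3, 4, 5, 6, 7, 8, 9, 10, 12, 13, 14}
(R ∖ Q) ∪ (R' ∪ S) = {1, 2, 3, 4, 5, 6, 7, 8, 9, 10, 11, 12, 13, 14}
((R ∖ Q) ∪ (R' ∪ S))' = {15}
R ∪ Q = {1, 2, 4, 5, 6, 7, 8, 9, 10, 11, 12, 13, 14, 15}
Q △ (R ∪ Q) = {1, 4, 7, 11, 14}
((R ∖ Q) ∪ (R' ∪ S))' ∖ (Q △ (R ∪ Q)) = {15}

{15}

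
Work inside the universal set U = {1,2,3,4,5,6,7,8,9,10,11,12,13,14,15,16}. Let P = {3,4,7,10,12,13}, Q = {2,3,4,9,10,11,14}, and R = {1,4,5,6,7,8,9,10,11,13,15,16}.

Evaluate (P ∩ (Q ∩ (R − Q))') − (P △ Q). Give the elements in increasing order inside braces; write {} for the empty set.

{3,4,10}

R − Q = {1,5,6,7,8,13,15,16}
Q ∩ (R − Q) = {}
(Q ∩ (R − Q))' = {1,2,3,4,5,6,7,8,9,10,11,12,13,14,15,16}
P ∩ (Q ∩ (R − Q))' = {3,4,7,10,12,13}
P △ Q = {2,7,9,11,12,13,14}
(P ∩ (Q ∩ (R − Q))') − (P △ Q) = {3,4,10}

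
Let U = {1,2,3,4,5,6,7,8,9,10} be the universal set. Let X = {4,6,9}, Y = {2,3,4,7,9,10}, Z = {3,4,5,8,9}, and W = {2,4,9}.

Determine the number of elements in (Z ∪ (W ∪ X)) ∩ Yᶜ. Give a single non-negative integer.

3

W ∪ X = {2,4,6,9}
Z ∪ (W ∪ X) = {2,3,4,5,6,8,9}
Yᶜ = {1,5,6,8}
(Z ∪ (W ∪ X)) ∩ Yᶜ = {5,6,8}
|(Z ∪ (W ∪ X)) ∩ Yᶜ| = 3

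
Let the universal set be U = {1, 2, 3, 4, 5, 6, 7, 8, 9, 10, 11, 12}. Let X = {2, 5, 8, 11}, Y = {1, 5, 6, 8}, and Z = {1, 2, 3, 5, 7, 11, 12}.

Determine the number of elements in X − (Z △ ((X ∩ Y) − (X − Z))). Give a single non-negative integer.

X ∩ Y = {5, 8}
X − Z = {8}
(X ∩ Y) − (X − Z) = {5}
Z △ ((X ∩ Y) − (X − Z)) = {1, 2, 3, 7, 11, 12}
X − (Z △ ((X ∩ Y) − (X − Z))) = {5, 8}
|X − (Z △ ((X ∩ Y) − (X − Z)))| = 2

2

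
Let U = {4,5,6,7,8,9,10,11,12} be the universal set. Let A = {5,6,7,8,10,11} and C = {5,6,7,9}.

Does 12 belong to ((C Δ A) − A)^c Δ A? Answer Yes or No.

Yes

12 ∉ C and 12 ∉ A, so 12 ∉ C Δ A
12 ∉ (C Δ A) and 12 ∉ A, so 12 ∉ (C Δ A) − A
12 ∈ ((C Δ A) − A)^c since 12 ∉ ((C Δ A) − A)
12 ∈ ((C Δ A) − A)^c and 12 ∉ A, so 12 ∈ ((C Δ A) − A)^c Δ A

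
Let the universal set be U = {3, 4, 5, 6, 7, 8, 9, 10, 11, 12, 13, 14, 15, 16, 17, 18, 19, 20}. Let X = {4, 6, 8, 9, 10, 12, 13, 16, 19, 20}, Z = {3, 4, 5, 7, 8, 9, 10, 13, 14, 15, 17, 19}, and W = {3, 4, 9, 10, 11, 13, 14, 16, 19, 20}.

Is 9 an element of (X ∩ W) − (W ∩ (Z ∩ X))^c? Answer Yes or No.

Yes

9 ∈ X and 9 ∈ W, so 9 ∈ X ∩ W
9 ∈ Z and 9 ∈ X, so 9 ∈ Z ∩ X
9 ∈ W and 9 ∈ (Z ∩ X), so 9 ∈ W ∩ (Z ∩ X)
9 ∉ (W ∩ (Z ∩ X))^c since 9 ∈ (W ∩ (Z ∩ X))
9 ∈ (X ∩ W) and 9 ∉ (W ∩ (Z ∩ X))^c, so 9 ∈ (X ∩ W) − (W ∩ (Z ∩ X))^c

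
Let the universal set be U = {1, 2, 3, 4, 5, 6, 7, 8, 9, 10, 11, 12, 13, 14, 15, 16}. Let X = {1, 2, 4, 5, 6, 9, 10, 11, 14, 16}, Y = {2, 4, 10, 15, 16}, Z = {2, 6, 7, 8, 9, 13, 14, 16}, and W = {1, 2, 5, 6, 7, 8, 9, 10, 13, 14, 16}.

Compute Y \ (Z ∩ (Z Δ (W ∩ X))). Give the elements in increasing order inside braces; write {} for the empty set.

{2, 4, 10, 15, 16}

W ∩ X = {1, 2, 5, 6, 9, 10, 14, 16}
Z Δ (W ∩ X) = {1, 5, 7, 8, 10, 13}
Z ∩ (Z Δ (W ∩ X)) = {7, 8, 13}
Y \ (Z ∩ (Z Δ (W ∩ X))) = {2, 4, 10, 15, 16}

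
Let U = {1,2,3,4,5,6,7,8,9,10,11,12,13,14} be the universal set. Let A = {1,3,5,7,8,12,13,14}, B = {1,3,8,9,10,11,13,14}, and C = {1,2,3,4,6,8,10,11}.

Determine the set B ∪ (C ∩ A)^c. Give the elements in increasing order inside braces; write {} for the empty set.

{1,2,3,4,5,6,7,8,9,10,11,12,13,14}

C ∩ A = {1,3,8}
(C ∩ A)^c = {2,4,5,6,7,9,10,11,12,13,14}
B ∪ (C ∩ A)^c = {1,2,3,4,5,6,7,8,9,10,11,12,13,14}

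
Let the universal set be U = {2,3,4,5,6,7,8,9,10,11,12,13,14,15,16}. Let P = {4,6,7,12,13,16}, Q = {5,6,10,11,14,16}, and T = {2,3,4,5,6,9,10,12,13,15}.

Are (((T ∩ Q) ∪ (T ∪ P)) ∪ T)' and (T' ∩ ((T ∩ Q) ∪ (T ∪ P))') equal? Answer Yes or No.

Yes

T ∩ Q = {5,6,10}
T ∪ P = {2,3,4,5,6,7,9,10,12,13,15,16}
(T ∩ Q) ∪ (T ∪ P) = {2,3,4,5,6,7,9,10,12,13,15,16}
((T ∩ Q) ∪ (T ∪ P)) ∪ T = {2,3,4,5,6,7,9,10,12,13,15,16}
(((T ∩ Q) ∪ (T ∪ P)) ∪ T)' = {8,11,14}
T' = {7,8,11,14,16}
((T ∩ Q) ∪ (T ∪ P))' = {8,11,14}
T' ∩ ((T ∩ Q) ∪ (T ∪ P))' = {8,11,14}
Both equal {8,11,14}, so (((T ∩ Q) ∪ (T ∪ P)) ∪ T)' = T' ∩ ((T ∩ Q) ∪ (T ∪ P))'.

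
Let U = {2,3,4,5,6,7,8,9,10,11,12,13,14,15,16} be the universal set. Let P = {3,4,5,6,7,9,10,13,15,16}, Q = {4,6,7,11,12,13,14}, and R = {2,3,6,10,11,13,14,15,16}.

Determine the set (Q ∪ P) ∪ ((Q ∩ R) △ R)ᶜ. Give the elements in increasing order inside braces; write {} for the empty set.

{3,4,5,6,7,8,9,10,11,12,13,14,15,16}

Q ∪ P = {3,4,5,6,7,9,10,11,12,13,14,15,16}
Q ∩ R = {6,11,13,14}
(Q ∩ R) △ R = {2,3,10,15,16}
((Q ∩ R) △ R)ᶜ = {4,5,6,7,8,9,11,12,13,14}
(Q ∪ P) ∪ ((Q ∩ R) △ R)ᶜ = {3,4,5,6,7,8,9,10,11,12,13,14,15,16}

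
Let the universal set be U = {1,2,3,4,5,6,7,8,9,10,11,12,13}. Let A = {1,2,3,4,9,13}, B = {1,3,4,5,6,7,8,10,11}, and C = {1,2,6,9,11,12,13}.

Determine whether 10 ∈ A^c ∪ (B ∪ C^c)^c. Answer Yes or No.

Yes

10 ∉ A, so 10 ∈ A^c
10 ∉ C, so 10 ∈ C^c
10 ∈ B and 10 ∈ C^c, so 10 ∈ B ∪ C^c
10 ∉ (B ∪ C^c)^c since 10 ∈ (B ∪ C^c)
10 ∈ A^c and 10 ∉ (B ∪ C^c)^c, so 10 ∈ A^c ∪ (B ∪ C^c)^c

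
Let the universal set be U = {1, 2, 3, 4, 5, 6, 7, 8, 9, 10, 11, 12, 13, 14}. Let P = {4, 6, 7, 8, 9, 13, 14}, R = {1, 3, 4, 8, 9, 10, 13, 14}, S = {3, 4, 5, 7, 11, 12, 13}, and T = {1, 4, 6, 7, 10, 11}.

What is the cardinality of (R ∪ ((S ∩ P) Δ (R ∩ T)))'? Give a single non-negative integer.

S ∩ P = {4, 7, 13}
R ∩ T = {1, 4, 10}
(S ∩ P) Δ (R ∩ T) = {1, 7, 10, 13}
R ∪ ((S ∩ P) Δ (R ∩ T)) = {1, 3, 4, 7, 8, 9, 10, 13, 14}
(R ∪ ((S ∩ P) Δ (R ∩ T)))' = {2, 5, 6, 11, 12}
|(R ∪ ((S ∩ P) Δ (R ∩ T)))'| = 5

5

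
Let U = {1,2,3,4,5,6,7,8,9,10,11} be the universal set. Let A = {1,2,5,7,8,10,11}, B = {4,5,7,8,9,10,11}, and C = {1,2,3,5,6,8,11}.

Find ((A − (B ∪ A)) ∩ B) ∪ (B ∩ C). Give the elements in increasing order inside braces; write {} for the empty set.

{5,8,11}

B ∪ A = {1,2,4,5,7,8,9,10,11}
A − (B ∪ A) = {}
(A − (B ∪ A)) ∩ B = {}
B ∩ C = {5,8,11}
((A − (B ∪ A)) ∩ B) ∪ (B ∩ C) = {5,8,11}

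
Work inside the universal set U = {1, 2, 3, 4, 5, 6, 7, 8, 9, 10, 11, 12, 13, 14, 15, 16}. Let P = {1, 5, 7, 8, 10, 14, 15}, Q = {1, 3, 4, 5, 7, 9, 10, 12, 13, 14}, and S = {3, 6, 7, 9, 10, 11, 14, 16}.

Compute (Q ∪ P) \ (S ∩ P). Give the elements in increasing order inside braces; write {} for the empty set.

Q ∪ P = {1, 3, 4, 5, 7, 8, 9, 10, 12, 13, 14, 15}
S ∩ P = {7, 10, 14}
(Q ∪ P) \ (S ∩ P) = {1, 3, 4, 5, 8, 9, 12, 13, 15}

{1, 3, 4, 5, 8, 9, 12, 13, 15}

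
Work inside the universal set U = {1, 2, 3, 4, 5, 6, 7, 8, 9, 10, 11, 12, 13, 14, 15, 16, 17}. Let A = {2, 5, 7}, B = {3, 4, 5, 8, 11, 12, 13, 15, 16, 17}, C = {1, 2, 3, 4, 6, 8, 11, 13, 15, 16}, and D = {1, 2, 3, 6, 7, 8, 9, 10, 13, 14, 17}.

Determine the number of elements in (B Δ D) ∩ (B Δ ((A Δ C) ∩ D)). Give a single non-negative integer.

B Δ D = {1, 2, 4, 5, 6, 7, 9, 10, 11, 12, 14, 15, 16}
A Δ C = {1, 3, 4, 5, 6, 7, 8, 11, 13, 15, 16}
(A Δ C) ∩ D = {1, 3, 6, 7, 8, 13}
B Δ ((A Δ C) ∩ D) = {1, 4, 5, 6, 7, 11, 12, 15, 16, 17}
(B Δ D) ∩ (B Δ ((A Δ C) ∩ D)) = {1, 4, 5, 6, 7, 11, 12, 15, 16}
|(B Δ D) ∩ (B Δ ((A Δ C) ∩ D))| = 9

9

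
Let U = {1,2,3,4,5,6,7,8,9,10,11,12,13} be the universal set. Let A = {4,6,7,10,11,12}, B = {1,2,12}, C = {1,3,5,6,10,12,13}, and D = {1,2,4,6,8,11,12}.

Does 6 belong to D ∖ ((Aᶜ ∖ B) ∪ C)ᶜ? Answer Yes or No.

Yes

6 ∈ A, so 6 ∉ Aᶜ
6 ∉ Aᶜ and 6 ∉ B, so 6 ∉ Aᶜ ∖ B
6 ∉ (Aᶜ ∖ B) and 6 ∈ C, so 6 ∈ (Aᶜ ∖ B) ∪ C
6 ∉ ((Aᶜ ∖ B) ∪ C)ᶜ since 6 ∈ ((Aᶜ ∖ B) ∪ C)
6 ∈ D and 6 ∉ ((Aᶜ ∖ B) ∪ C)ᶜ, so 6 ∈ D ∖ ((Aᶜ ∖ B) ∪ C)ᶜ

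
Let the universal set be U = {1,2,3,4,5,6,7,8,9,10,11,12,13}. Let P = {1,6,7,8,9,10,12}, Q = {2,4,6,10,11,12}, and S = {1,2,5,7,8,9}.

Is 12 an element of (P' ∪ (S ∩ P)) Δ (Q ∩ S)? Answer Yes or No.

No

12 ∈ P, so 12 ∉ P'
12 ∉ S and 12 ∈ P, so 12 ∉ S ∩ P
12 ∉ P' and 12 ∉ (S ∩ P), so 12 ∉ P' ∪ (S ∩ P)
12 ∈ Q and 12 ∉ S, so 12 ∉ Q ∩ S
12 ∉ (P' ∪ (S ∩ P)) and 12 ∉ (Q ∩ S), so 12 ∉ (P' ∪ (S ∩ P)) Δ (Q ∩ S)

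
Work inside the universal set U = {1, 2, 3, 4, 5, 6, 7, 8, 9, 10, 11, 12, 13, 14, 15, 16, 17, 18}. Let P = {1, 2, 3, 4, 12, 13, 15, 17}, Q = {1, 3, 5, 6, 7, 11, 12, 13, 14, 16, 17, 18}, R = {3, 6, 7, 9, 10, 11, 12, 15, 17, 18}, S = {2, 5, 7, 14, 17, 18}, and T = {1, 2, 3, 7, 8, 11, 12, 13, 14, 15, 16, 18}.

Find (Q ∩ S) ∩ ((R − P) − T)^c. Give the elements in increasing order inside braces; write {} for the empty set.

Q ∩ S = {5, 7, 14, 17, 18}
R − P = {6, 7, 9, 10, 11, 18}
(R − P) − T = {6, 9, 10}
((R − P) − T)^c = {1, 2, 3, 4, 5, 7, 8, 11, 12, 13, 14, 15, 16, 17, 18}
(Q ∩ S) ∩ ((R − P) − T)^c = {5, 7, 14, 17, 18}

{5, 7, 14, 17, 18}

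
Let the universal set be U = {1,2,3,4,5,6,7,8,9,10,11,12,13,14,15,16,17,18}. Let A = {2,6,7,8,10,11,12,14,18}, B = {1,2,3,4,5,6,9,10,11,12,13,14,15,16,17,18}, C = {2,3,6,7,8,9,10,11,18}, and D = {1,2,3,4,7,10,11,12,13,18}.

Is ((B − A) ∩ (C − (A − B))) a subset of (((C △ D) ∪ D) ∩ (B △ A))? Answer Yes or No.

Yes

B − A = {1,3,4,5,9,13,15,16,17}
A − B = {7,8}
C − (A − B) = {2,3,6,9,10,11,18}
(B − A) ∩ (C − (A − B)) = {3,9}
C △ D = {1,4,6,8,9,12,13}
(C △ D) ∪ D = {1,2,3,4,6,7,8,9,10,11,12,13,18}
B △ A = {1,3,4,5,7,8,9,13,15,16,17}
((C △ D) ∪ D) ∩ (B △ A) = {1,3,4,7,8,9,13}
Every element of {3,9} is in {1,3,4,7,8,9,13}, so (B − A) ∩ (C − (A − B)) ⊆ ((C △ D) ∪ D) ∩ (B △ A).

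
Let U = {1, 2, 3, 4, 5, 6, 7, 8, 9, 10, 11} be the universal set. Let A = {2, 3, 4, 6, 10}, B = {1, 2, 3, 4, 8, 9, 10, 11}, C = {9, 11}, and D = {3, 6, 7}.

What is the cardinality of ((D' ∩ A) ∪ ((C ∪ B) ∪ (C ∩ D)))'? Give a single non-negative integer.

D' = {1, 2, 4, 5, 8, 9, 10, 11}
D' ∩ A = {2, 4, 10}
C ∪ B = {1, 2, 3, 4, 8, 9, 10, 11}
C ∩ D = {}
(C ∪ B) ∪ (C ∩ D) = {1, 2, 3, 4, 8, 9, 10, 11}
(D' ∩ A) ∪ ((C ∪ B) ∪ (C ∩ D)) = {1, 2, 3, 4, 8, 9, 10, 11}
((D' ∩ A) ∪ ((C ∪ B) ∪ (C ∩ D)))' = {5, 6, 7}
|((D' ∩ A) ∪ ((C ∪ B) ∪ (C ∩ D)))'| = 3

3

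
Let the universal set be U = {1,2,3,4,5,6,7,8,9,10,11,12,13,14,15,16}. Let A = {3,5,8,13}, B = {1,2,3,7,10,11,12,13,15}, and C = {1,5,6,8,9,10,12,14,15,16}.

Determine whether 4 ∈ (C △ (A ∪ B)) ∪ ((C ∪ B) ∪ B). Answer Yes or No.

4 ∉ A and 4 ∉ B, so 4 ∉ A ∪ B
4 ∉ C and 4 ∉ (A ∪ B), so 4 ∉ C △ (A ∪ B)
4 ∉ C and 4 ∉ B, so 4 ∉ C ∪ B
4 ∉ (C ∪ B) and 4 ∉ B, so 4 ∉ (C ∪ B) ∪ B
4 ∉ (C △ (A ∪ B)) and 4 ∉ ((C ∪ B) ∪ B), so 4 ∉ (C △ (A ∪ B)) ∪ ((C ∪ B) ∪ B)

No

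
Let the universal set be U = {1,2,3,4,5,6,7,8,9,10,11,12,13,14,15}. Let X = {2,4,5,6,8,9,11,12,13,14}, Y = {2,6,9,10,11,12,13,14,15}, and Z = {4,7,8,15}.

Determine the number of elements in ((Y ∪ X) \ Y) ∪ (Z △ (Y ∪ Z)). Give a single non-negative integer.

11

Y ∪ X = {2,4,5,6,8,9,10,11,12,13,14,15}
(Y ∪ X) \ Y = {4,5,8}
Y ∪ Z = {2,4,6,7,8,9,10,11,12,13,14,15}
Z △ (Y ∪ Z) = {2,6,9,10,11,12,13,14}
((Y ∪ X) \ Y) ∪ (Z △ (Y ∪ Z)) = {2,4,5,6,8,9,10,11,12,13,14}
|((Y ∪ X) \ Y) ∪ (Z △ (Y ∪ Z))| = 11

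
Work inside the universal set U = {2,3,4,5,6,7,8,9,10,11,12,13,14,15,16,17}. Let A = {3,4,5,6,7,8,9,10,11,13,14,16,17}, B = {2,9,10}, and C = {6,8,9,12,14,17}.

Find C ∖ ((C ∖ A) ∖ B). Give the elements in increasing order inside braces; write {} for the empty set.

C ∖ A = {12}
(C ∖ A) ∖ B = {12}
C ∖ ((C ∖ A) ∖ B) = {6,8,9,14,17}

{6,8,9,14,17}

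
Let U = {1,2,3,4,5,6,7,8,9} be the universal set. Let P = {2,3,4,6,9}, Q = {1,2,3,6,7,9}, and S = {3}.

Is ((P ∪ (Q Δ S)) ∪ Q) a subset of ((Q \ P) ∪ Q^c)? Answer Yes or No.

Q Δ S = {1,2,6,7,9}
P ∪ (Q Δ S) = {1,2,3,4,6,7,9}
(P ∪ (Q Δ S)) ∪ Q = {1,2,3,4,6,7,9}
Q \ P = {1,7}
Q^c = {4,5,8}
(Q \ P) ∪ Q^c = {1,4,5,7,8}
2 ∈ (P ∪ (Q Δ S)) ∪ Q but 2 ∉ (Q \ P) ∪ Q^c, so the inclusion fails.

No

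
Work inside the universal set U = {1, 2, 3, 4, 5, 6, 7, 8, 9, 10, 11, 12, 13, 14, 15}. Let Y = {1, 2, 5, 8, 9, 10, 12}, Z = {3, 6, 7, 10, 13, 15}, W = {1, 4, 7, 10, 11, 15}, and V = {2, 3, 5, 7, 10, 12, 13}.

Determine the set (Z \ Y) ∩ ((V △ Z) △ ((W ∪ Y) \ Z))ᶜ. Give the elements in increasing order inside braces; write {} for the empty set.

{3, 7, 13}

Z \ Y = {3, 6, 7, 13, 15}
V △ Z = {2, 5, 6, 12, 15}
W ∪ Y = {1, 2, 4, 5, 7, 8, 9, 10, 11, 12, 15}
(W ∪ Y) \ Z = {1, 2, 4, 5, 8, 9, 11, 12}
(V △ Z) △ ((W ∪ Y) \ Z) = {1, 4, 6, 8, 9, 11, 15}
((V △ Z) △ ((W ∪ Y) \ Z))ᶜ = {2, 3, 5, 7, 10, 12, 13, 14}
(Z \ Y) ∩ ((V △ Z) △ ((W ∪ Y) \ Z))ᶜ = {3, 7, 13}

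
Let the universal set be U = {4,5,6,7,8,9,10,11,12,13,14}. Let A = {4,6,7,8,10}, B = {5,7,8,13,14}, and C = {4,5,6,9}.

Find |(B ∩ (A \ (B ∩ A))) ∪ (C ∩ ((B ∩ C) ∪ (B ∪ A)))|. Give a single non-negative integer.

B ∩ A = {7,8}
A \ (B ∩ A) = {4,6,10}
B ∩ (A \ (B ∩ A)) = {}
B ∩ C = {5}
B ∪ A = {4,5,6,7,8,10,13,14}
(B ∩ C) ∪ (B ∪ A) = {4,5,6,7,8,10,13,14}
C ∩ ((B ∩ C) ∪ (B ∪ A)) = {4,5,6}
(B ∩ (A \ (B ∩ A))) ∪ (C ∩ ((B ∩ C) ∪ (B ∪ A))) = {4,5,6}
|(B ∩ (A \ (B ∩ A))) ∪ (C ∩ ((B ∩ C) ∪ (B ∪ A)))| = 3

3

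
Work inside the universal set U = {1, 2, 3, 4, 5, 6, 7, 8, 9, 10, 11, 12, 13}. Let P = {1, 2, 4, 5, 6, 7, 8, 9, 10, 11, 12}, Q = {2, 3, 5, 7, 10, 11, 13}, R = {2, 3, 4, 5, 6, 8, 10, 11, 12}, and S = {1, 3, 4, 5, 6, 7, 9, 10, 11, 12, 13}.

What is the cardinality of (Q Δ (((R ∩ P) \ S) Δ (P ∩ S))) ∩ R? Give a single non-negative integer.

R ∩ P = {2, 4, 5, 6, 8, 10, 11, 12}
(R ∩ P) \ S = {2, 8}
P ∩ S = {1, 4, 5, 6, 7, 9, 10, 11, 12}
((R ∩ P) \ S) Δ (P ∩ S) = {1, 2, 4, 5, 6, 7, 8, 9, 10, 11, 12}
Q Δ (((R ∩ P) \ S) Δ (P ∩ S)) = {1, 3, 4, 6, 8, 9, 12, 13}
(Q Δ (((R ∩ P) \ S) Δ (P ∩ S))) ∩ R = {3, 4, 6, 8, 12}
|(Q Δ (((R ∩ P) \ S) Δ (P ∩ S))) ∩ R| = 5

5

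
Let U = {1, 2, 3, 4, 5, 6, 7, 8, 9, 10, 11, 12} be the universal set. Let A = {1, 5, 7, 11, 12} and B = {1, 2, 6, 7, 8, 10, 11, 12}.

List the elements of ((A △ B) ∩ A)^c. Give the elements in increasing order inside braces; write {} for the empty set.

{1, 2, 3, 4, 6, 7, 8, 9, 10, 11, 12}

A △ B = {2, 5, 6, 8, 10}
(A △ B) ∩ A = {5}
((A △ B) ∩ A)^c = {1, 2, 3, 4, 6, 7, 8, 9, 10, 11, 12}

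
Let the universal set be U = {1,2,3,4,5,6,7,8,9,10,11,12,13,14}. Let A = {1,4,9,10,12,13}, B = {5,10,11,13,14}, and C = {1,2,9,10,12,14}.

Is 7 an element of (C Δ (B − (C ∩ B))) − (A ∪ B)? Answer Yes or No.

7 ∉ C and 7 ∉ B, so 7 ∉ C ∩ B
7 ∉ B and 7 ∉ (C ∩ B), so 7 ∉ B − (C ∩ B)
7 ∉ C and 7 ∉ (B − (C ∩ B)), so 7 ∉ C Δ (B − (C ∩ B))
7 ∉ A and 7 ∉ B, so 7 ∉ A ∪ B
7 ∉ (C Δ (B − (C ∩ B))) and 7 ∉ (A ∪ B), so 7 ∉ (C Δ (B − (C ∩ B))) − (A ∪ B)

No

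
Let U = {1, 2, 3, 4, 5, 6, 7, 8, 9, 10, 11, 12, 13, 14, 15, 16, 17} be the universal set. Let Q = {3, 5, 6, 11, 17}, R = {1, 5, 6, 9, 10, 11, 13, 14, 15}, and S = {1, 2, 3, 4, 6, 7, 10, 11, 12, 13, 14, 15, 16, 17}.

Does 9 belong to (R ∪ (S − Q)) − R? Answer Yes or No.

9 ∉ S and 9 ∉ Q, so 9 ∉ S − Q
9 ∈ R and 9 ∉ (S − Q), so 9 ∈ R ∪ (S − Q)
9 ∈ (R ∪ (S − Q)) and 9 ∈ R, so 9 ∉ (R ∪ (S − Q)) − R

No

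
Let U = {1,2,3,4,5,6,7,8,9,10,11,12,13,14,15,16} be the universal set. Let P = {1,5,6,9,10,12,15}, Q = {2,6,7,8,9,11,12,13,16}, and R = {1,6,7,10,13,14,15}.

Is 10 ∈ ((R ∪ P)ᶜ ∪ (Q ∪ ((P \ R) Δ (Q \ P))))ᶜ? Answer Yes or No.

Yes

10 ∈ R and 10 ∈ P, so 10 ∈ R ∪ P
10 ∉ (R ∪ P)ᶜ since 10 ∈ (R ∪ P)
10 ∈ P and 10 ∈ R, so 10 ∉ P \ R
10 ∉ Q and 10 ∈ P, so 10 ∉ Q \ P
10 ∉ (P \ R) and 10 ∉ (Q \ P), so 10 ∉ (P \ R) Δ (Q \ P)
10 ∉ Q and 10 ∉ ((P \ R) Δ (Q \ P)), so 10 ∉ Q ∪ ((P \ R) Δ (Q \ P))
10 ∉ (R ∪ P)ᶜ and 10 ∉ (Q ∪ ((P \ R) Δ (Q \ P))), so 10 ∉ (R ∪ P)ᶜ ∪ (Q ∪ ((P \ R) Δ (Q \ P)))
10 ∈ ((R ∪ P)ᶜ ∪ (Q ∪ ((P \ R) Δ (Q \ P))))ᶜ since 10 ∉ ((R ∪ P)ᶜ ∪ (Q ∪ ((P \ R) Δ (Q \ P))))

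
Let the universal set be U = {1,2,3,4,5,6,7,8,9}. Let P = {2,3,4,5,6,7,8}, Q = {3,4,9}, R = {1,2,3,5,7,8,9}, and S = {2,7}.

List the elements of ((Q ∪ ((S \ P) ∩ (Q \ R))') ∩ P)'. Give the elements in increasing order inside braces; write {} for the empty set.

{1,9}

S \ P = {}
Q \ R = {4}
(S \ P) ∩ (Q \ R) = {}
((S \ P) ∩ (Q \ R))' = {1,2,3,4,5,6,7,8,9}
Q ∪ ((S \ P) ∩ (Q \ R))' = {1,2,3,4,5,6,7,8,9}
(Q ∪ ((S \ P) ∩ (Q \ R))') ∩ P = {2,3,4,5,6,7,8}
((Q ∪ ((S \ P) ∩ (Q \ R))') ∩ P)' = {1,9}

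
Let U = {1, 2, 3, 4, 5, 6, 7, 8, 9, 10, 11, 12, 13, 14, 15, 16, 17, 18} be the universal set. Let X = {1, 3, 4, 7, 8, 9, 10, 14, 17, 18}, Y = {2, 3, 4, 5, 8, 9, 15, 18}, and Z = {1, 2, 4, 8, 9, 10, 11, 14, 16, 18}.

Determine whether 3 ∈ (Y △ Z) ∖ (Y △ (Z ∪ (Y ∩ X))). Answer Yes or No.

3 ∈ Y and 3 ∉ Z, so 3 ∈ Y △ Z
3 ∈ Y and 3 ∈ X, so 3 ∈ Y ∩ X
3 ∉ Z and 3 ∈ (Y ∩ X), so 3 ∈ Z ∪ (Y ∩ X)
3 ∈ Y and 3 ∈ (Z ∪ (Y ∩ X)), so 3 ∉ Y △ (Z ∪ (Y ∩ X))
3 ∈ (Y △ Z) and 3 ∉ (Y △ (Z ∪ (Y ∩ X))), so 3 ∈ (Y △ Z) ∖ (Y △ (Z ∪ (Y ∩ X)))

Yes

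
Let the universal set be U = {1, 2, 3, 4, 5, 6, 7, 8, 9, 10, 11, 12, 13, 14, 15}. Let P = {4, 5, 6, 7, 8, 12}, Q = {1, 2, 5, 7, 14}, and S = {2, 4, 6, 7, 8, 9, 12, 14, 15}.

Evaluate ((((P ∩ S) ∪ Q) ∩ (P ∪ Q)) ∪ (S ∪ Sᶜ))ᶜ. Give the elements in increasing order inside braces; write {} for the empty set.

{}

P ∩ S = {4, 6, 7, 8, 12}
(P ∩ S) ∪ Q = {1, 2, 4, 5, 6, 7, 8, 12, 14}
P ∪ Q = {1, 2, 4, 5, 6, 7, 8, 12, 14}
((P ∩ S) ∪ Q) ∩ (P ∪ Q) = {1, 2, 4, 5, 6, 7, 8, 12, 14}
Sᶜ = {1, 3, 5, 10, 11, 13}
S ∪ Sᶜ = {1, 2, 3, 4, 5, 6, 7, 8, 9, 10, 11, 12, 13, 14, 15}
(((P ∩ S) ∪ Q) ∩ (P ∪ Q)) ∪ (S ∪ Sᶜ) = {1, 2, 3, 4, 5, 6, 7, 8, 9, 10, 11, 12, 13, 14, 15}
((((P ∩ S) ∪ Q) ∩ (P ∪ Q)) ∪ (S ∪ Sᶜ))ᶜ = {}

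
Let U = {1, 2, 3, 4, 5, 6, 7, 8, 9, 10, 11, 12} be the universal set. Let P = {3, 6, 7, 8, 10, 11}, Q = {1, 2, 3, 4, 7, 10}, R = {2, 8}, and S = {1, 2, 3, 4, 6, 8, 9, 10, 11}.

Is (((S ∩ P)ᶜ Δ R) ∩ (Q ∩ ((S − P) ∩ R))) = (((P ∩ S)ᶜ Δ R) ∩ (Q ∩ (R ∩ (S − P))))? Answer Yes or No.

Yes

S ∩ P = {3, 6, 8, 10, 11}
(S ∩ P)ᶜ = {1, 2, 4, 5, 7, 9, 12}
(S ∩ P)ᶜ Δ R = {1, 4, 5, 7, 8, 9, 12}
S − P = {1, 2, 4, 9}
(S − P) ∩ R = {2}
Q ∩ ((S − P) ∩ R) = {2}
((S ∩ P)ᶜ Δ R) ∩ (Q ∩ ((S − P) ∩ R)) = {}
P ∩ S = {3, 6, 8, 10, 11}
(P ∩ S)ᶜ = {1, 2, 4, 5, 7, 9, 12}
(P ∩ S)ᶜ Δ R = {1, 4, 5, 7, 8, 9, 12}
R ∩ (S − P) = {2}
Q ∩ (R ∩ (S − P)) = {2}
((P ∩ S)ᶜ Δ R) ∩ (Q ∩ (R ∩ (S − P))) = {}
Both equal {}, so ((S ∩ P)ᶜ Δ R) ∩ (Q ∩ ((S − P) ∩ R)) = ((P ∩ S)ᶜ Δ R) ∩ (Q ∩ (R ∩ (S − P))).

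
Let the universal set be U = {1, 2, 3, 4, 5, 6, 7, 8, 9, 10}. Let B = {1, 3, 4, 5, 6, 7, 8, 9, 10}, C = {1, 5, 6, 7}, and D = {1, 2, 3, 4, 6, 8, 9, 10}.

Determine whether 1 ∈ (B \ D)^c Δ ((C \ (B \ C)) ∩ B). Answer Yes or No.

1 ∈ B and 1 ∈ D, so 1 ∉ B \ D
1 ∈ (B \ D)^c since 1 ∉ (B \ D)
1 ∈ B and 1 ∈ C, so 1 ∉ B \ C
1 ∈ C and 1 ∉ (B \ C), so 1 ∈ C \ (B \ C)
1 ∈ (C \ (B \ C)) and 1 ∈ B, so 1 ∈ (C \ (B \ C)) ∩ B
1 ∈ (B \ D)^c and 1 ∈ ((C \ (B \ C)) ∩ B), so 1 ∉ (B \ D)^c Δ ((C \ (B \ C)) ∩ B)

No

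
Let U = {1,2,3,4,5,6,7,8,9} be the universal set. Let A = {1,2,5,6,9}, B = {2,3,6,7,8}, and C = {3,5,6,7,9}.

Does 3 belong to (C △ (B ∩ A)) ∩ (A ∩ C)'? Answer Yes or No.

3 ∈ B and 3 ∉ A, so 3 ∉ B ∩ A
3 ∈ C and 3 ∉ (B ∩ A), so 3 ∈ C △ (B ∩ A)
3 ∉ A and 3 ∈ C, so 3 ∉ A ∩ C
3 ∈ (A ∩ C)' since 3 ∉ (A ∩ C)
3 ∈ (C △ (B ∩ A)) and 3 ∈ (A ∩ C)', so 3 ∈ (C △ (B ∩ A)) ∩ (A ∩ C)'

Yes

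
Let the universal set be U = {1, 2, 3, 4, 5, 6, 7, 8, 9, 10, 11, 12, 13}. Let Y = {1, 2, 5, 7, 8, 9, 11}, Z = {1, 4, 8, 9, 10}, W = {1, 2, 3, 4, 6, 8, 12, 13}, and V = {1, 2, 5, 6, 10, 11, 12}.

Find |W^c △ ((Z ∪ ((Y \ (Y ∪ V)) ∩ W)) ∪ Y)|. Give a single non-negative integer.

4

W^c = {5, 7, 9, 10, 11}
Y ∪ V = {1, 2, 5, 6, 7, 8, 9, 10, 11, 12}
Y \ (Y ∪ V) = {}
(Y \ (Y ∪ V)) ∩ W = {}
Z ∪ ((Y \ (Y ∪ V)) ∩ W) = {1, 4, 8, 9, 10}
(Z ∪ ((Y \ (Y ∪ V)) ∩ W)) ∪ Y = {1, 2, 4, 5, 7, 8, 9, 10, 11}
W^c △ ((Z ∪ ((Y \ (Y ∪ V)) ∩ W)) ∪ Y) = {1, 2, 4, 8}
|W^c △ ((Z ∪ ((Y \ (Y ∪ V)) ∩ W)) ∪ Y)| = 4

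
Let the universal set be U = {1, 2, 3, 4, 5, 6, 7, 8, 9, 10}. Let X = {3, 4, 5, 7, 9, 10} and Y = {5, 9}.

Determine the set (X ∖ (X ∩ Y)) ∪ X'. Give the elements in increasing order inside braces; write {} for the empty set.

X ∩ Y = {5, 9}
X ∖ (X ∩ Y) = {3, 4, 7, 10}
X' = {1, 2, 6, 8}
(X ∖ (X ∩ Y)) ∪ X' = {1, 2, 3, 4, 6, 7, 8, 10}

{1, 2, 3, 4, 6, 7, 8, 10}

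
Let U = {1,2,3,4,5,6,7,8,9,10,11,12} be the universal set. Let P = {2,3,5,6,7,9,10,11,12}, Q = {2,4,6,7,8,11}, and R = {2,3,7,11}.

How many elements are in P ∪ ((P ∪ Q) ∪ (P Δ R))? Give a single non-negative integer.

11

P ∪ Q = {2,3,4,5,6,7,8,9,10,11,12}
P Δ R = {5,6,9,10,12}
(P ∪ Q) ∪ (P Δ R) = {2,3,4,5,6,7,8,9,10,11,12}
P ∪ ((P ∪ Q) ∪ (P Δ R)) = {2,3,4,5,6,7,8,9,10,11,12}
|P ∪ ((P ∪ Q) ∪ (P Δ R))| = 11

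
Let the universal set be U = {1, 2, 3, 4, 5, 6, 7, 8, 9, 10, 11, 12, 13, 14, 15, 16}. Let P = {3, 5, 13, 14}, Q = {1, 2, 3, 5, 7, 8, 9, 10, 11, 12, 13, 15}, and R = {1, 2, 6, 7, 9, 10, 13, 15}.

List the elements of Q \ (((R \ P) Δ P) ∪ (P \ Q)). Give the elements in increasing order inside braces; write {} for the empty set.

{8, 11, 12}

R \ P = {1, 2, 6, 7, 9, 10, 15}
(R \ P) Δ P = {1, 2, 3, 5, 6, 7, 9, 10, 13, 14, 15}
P \ Q = {14}
((R \ P) Δ P) ∪ (P \ Q) = {1, 2, 3, 5, 6, 7, 9, 10, 13, 14, 15}
Q \ (((R \ P) Δ P) ∪ (P \ Q)) = {8, 11, 12}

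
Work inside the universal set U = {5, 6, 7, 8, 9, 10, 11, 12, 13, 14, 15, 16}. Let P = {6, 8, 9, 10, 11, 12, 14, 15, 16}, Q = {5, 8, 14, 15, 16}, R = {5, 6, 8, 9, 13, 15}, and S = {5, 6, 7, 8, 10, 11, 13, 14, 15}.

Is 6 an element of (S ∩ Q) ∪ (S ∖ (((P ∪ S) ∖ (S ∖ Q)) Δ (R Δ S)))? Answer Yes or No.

Yes

6 ∈ S and 6 ∉ Q, so 6 ∉ S ∩ Q
6 ∈ P and 6 ∈ S, so 6 ∈ P ∪ S
6 ∈ S and 6 ∉ Q, so 6 ∈ S ∖ Q
6 ∈ (P ∪ S) and 6 ∈ (S ∖ Q), so 6 ∉ (P ∪ S) ∖ (S ∖ Q)
6 ∈ R and 6 ∈ S, so 6 ∉ R Δ S
6 ∉ ((P ∪ S) ∖ (S ∖ Q)) and 6 ∉ (R Δ S), so 6 ∉ ((P ∪ S) ∖ (S ∖ Q)) Δ (R Δ S)
6 ∈ S and 6 ∉ (((P ∪ S) ∖ (S ∖ Q)) Δ (R Δ S)), so 6 ∈ S ∖ (((P ∪ S) ∖ (S ∖ Q)) Δ (R Δ S))
6 ∉ (S ∩ Q) and 6 ∈ (S ∖ (((P ∪ S) ∖ (S ∖ Q)) Δ (R Δ S))), so 6 ∈ (S ∩ Q) ∪ (S ∖ (((P ∪ S) ∖ (S ∖ Q)) Δ (R Δ S)))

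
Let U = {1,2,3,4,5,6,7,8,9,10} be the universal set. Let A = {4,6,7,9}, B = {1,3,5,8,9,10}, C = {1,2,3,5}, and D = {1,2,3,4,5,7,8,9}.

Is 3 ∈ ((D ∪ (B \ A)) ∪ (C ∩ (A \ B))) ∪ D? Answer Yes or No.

3 ∈ B and 3 ∉ A, so 3 ∈ B \ A
3 ∈ D and 3 ∈ (B \ A), so 3 ∈ D ∪ (B \ A)
3 ∉ A and 3 ∈ B, so 3 ∉ A \ B
3 ∈ C and 3 ∉ (A \ B), so 3 ∉ C ∩ (A \ B)
3 ∈ (D ∪ (B \ A)) and 3 ∉ (C ∩ (A \ B)), so 3 ∈ (D ∪ (B \ A)) ∪ (C ∩ (A \ B))
3 ∈ ((D ∪ (B \ A)) ∪ (C ∩ (A \ B))) and 3 ∈ D, so 3 ∈ ((D ∪ (B \ A)) ∪ (C ∩ (A \ B))) ∪ D

Yes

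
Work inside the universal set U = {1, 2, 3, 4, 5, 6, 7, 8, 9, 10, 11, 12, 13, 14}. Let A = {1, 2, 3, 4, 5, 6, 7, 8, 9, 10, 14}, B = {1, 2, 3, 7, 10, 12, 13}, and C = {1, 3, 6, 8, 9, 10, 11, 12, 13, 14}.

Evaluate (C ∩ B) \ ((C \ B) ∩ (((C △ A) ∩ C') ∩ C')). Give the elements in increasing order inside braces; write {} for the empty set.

C ∩ B = {1, 3, 10, 12, 13}
C \ B = {6, 8, 9, 11, 14}
C △ A = {2, 4, 5, 7, 11, 12, 13}
C' = {2, 4, 5, 7}
(C △ A) ∩ C' = {2, 4, 5, 7}
((C △ A) ∩ C') ∩ C' = {2, 4, 5, 7}
(C \ B) ∩ (((C △ A) ∩ C') ∩ C') = {}
(C ∩ B) \ ((C \ B) ∩ (((C △ A) ∩ C') ∩ C')) = {1, 3, 10, 12, 13}

{1, 3, 10, 12, 13}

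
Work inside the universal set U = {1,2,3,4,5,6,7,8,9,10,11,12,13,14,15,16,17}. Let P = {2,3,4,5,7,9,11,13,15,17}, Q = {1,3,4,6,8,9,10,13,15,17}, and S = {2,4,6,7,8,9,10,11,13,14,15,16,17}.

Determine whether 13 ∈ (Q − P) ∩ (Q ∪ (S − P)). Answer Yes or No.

13 ∈ Q and 13 ∈ P, so 13 ∉ Q − P
13 ∈ S and 13 ∈ P, so 13 ∉ S − P
13 ∈ Q and 13 ∉ (S − P), so 13 ∈ Q ∪ (S − P)
13 ∉ (Q − P) and 13 ∈ (Q ∪ (S − P)), so 13 ∉ (Q − P) ∩ (Q ∪ (S − P))

No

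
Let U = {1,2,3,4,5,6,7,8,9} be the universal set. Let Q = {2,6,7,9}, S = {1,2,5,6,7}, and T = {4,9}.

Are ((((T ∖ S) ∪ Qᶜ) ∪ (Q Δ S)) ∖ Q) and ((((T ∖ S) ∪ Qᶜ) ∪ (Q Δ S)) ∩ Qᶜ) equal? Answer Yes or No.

Yes

T ∖ S = {4,9}
Qᶜ = {1,3,4,5,8}
(T ∖ S) ∪ Qᶜ = {1,3,4,5,8,9}
Q Δ S = {1,5,9}
((T ∖ S) ∪ Qᶜ) ∪ (Q Δ S) = {1,3,4,5,8,9}
(((T ∖ S) ∪ Qᶜ) ∪ (Q Δ S)) ∖ Q = {1,3,4,5,8}
(((T ∖ S) ∪ Qᶜ) ∪ (Q Δ S)) ∩ Qᶜ = {1,3,4,5,8}
Both equal {1,3,4,5,8}, so (((T ∖ S) ∪ Qᶜ) ∪ (Q Δ S)) ∖ Q = (((T ∖ S) ∪ Qᶜ) ∪ (Q Δ S)) ∩ Qᶜ.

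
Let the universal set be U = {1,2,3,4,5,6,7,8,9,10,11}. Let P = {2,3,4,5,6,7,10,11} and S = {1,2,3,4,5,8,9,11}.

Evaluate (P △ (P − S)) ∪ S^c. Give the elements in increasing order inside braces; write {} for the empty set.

P − S = {6,7,10}
P △ (P − S) = {2,3,4,5,11}
S^c = {6,7,10}
(P △ (P − S)) ∪ S^c = {2,3,4,5,6,7,10,11}

{2,3,4,5,6,7,10,11}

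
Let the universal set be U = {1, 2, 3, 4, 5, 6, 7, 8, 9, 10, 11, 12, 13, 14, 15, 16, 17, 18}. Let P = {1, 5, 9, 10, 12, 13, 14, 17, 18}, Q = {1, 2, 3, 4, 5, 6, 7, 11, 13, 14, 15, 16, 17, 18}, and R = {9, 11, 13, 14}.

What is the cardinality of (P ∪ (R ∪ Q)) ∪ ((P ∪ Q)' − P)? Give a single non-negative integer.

R ∪ Q = {1, 2, 3, 4, 5, 6, 7, 9, 11, 13, 14, 15, 16, 17, 18}
P ∪ (R ∪ Q) = {1, 2, 3, 4, 5, 6, 7, 9, 10, 11, 12, 13, 14, 15, 16, 17, 18}
P ∪ Q = {1, 2, 3, 4, 5, 6, 7, 9, 10, 11, 12, 13, 14, 15, 16, 17, 18}
(P ∪ Q)' = {8}
(P ∪ Q)' − P = {8}
(P ∪ (R ∪ Q)) ∪ ((P ∪ Q)' − P) = {1, 2, 3, 4, 5, 6, 7, 8, 9, 10, 11, 12, 13, 14, 15, 16, 17, 18}
|(P ∪ (R ∪ Q)) ∪ ((P ∪ Q)' − P)| = 18

18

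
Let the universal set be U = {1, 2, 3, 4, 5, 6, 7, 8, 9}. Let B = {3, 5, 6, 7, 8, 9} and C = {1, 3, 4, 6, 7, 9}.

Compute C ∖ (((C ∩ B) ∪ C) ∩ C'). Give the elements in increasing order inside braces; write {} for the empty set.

C ∩ B = {3, 6, 7, 9}
(C ∩ B) ∪ C = {1, 3, 4, 6, 7, 9}
C' = {2, 5, 8}
((C ∩ B) ∪ C) ∩ C' = {}
C ∖ (((C ∩ B) ∪ C) ∩ C') = {1, 3, 4, 6, 7, 9}

{1, 3, 4, 6, 7, 9}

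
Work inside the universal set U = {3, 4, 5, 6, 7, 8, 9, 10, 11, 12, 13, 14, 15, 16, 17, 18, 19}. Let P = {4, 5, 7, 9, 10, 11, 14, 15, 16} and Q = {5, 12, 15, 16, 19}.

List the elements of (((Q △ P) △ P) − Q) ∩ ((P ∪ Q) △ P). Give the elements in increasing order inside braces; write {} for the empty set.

Q △ P = {4, 7, 9, 10, 11, 12, 14, 19}
(Q △ P) △ P = {5, 12, 15, 16, 19}
((Q △ P) △ P) − Q = {}
P ∪ Q = {4, 5, 7, 9, 10, 11, 12, 14, 15, 16, 19}
(P ∪ Q) △ P = {12, 19}
(((Q △ P) △ P) − Q) ∩ ((P ∪ Q) △ P) = {}

{}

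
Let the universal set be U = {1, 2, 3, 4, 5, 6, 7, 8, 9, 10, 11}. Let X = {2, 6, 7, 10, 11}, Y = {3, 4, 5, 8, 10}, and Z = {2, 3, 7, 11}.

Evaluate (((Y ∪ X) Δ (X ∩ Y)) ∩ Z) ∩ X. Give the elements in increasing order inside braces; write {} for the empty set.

Y ∪ X = {2, 3, 4, 5, 6, 7, 8, 10, 11}
X ∩ Y = {10}
(Y ∪ X) Δ (X ∩ Y) = {2, 3, 4, 5, 6, 7, 8, 11}
((Y ∪ X) Δ (X ∩ Y)) ∩ Z = {2, 3, 7, 11}
(((Y ∪ X) Δ (X ∩ Y)) ∩ Z) ∩ X = {2, 7, 11}

{2, 7, 11}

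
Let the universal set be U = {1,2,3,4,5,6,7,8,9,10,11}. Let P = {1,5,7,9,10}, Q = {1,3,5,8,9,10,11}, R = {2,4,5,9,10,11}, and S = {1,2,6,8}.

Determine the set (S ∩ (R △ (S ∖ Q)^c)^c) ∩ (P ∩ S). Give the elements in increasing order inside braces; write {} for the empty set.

{}

S ∖ Q = {2,6}
(S ∖ Q)^c = {1,3,4,5,7,8,9,10,11}
R △ (S ∖ Q)^c = {1,2,3,7,8}
(R △ (S ∖ Q)^c)^c = {4,5,6,9,10,11}
S ∩ (R △ (S ∖ Q)^c)^c = {6}
P ∩ S = {1}
(S ∩ (R △ (S ∖ Q)^c)^c) ∩ (P ∩ S) = {}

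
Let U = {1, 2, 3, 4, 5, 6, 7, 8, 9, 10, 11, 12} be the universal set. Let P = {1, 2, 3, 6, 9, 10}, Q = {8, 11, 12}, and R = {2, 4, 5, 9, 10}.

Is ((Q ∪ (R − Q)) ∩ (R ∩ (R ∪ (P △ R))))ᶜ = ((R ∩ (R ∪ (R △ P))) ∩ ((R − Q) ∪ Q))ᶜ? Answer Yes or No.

Yes

R − Q = {2, 4, 5, 9, 10}
Q ∪ (R − Q) = {2, 4, 5, 8, 9, 10, 11, 12}
P △ R = {1, 3, 4, 5, 6}
R ∪ (P △ R) = {1, 2, 3, 4, 5, 6, 9, 10}
R ∩ (R ∪ (P △ R)) = {2, 4, 5, 9, 10}
(Q ∪ (R − Q)) ∩ (R ∩ (R ∪ (P △ R))) = {2, 4, 5, 9, 10}
((Q ∪ (R − Q)) ∩ (R ∩ (R ∪ (P △ R))))ᶜ = {1, 3, 6, 7, 8, 11, 12}
R △ P = {1, 3, 4, 5, 6}
R ∪ (R △ P) = {1, 2, 3, 4, 5, 6, 9, 10}
R ∩ (R ∪ (R △ P)) = {2, 4, 5, 9, 10}
(R − Q) ∪ Q = {2, 4, 5, 8, 9, 10, 11, 12}
(R ∩ (R ∪ (R △ P))) ∩ ((R − Q) ∪ Q) = {2, 4, 5, 9, 10}
((R ∩ (R ∪ (R △ P))) ∩ ((R − Q) ∪ Q))ᶜ = {1, 3, 6, 7, 8, 11, 12}
Both equal {1, 3, 6, 7, 8, 11, 12}, so ((Q ∪ (R − Q)) ∩ (R ∩ (R ∪ (P △ R))))ᶜ = ((R ∩ (R ∪ (R △ P))) ∩ ((R − Q) ∪ Q))ᶜ.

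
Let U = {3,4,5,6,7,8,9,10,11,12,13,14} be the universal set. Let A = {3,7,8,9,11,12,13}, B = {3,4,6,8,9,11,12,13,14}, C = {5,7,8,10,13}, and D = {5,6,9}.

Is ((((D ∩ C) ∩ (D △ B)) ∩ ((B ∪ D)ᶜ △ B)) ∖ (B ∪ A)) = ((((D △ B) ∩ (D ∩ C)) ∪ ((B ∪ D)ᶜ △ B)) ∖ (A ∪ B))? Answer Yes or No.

No

D ∩ C = {5}
D △ B = {3,4,5,8,11,12,13,14}
(D ∩ C) ∩ (D △ B) = {5}
B ∪ D = {3,4,5,6,8,9,11,12,13,14}
(B ∪ D)ᶜ = {7,10}
(B ∪ D)ᶜ △ B = {3,4,6,7,8,9,10,11,12,13,14}
((D ∩ C) ∩ (D △ B)) ∩ ((B ∪ D)ᶜ △ B) = {}
B ∪ A = {3,4,6,7,8,9,11,12,13,14}
(((D ∩ C) ∩ (D △ B)) ∩ ((B ∪ D)ᶜ △ B)) ∖ (B ∪ A) = {}
(D △ B) ∩ (D ∩ C) = {5}
((D △ B) ∩ (D ∩ C)) ∪ ((B ∪ D)ᶜ △ B) = {3,4,5,6,7,8,9,10,11,12,13,14}
A ∪ B = {3,4,6,7,8,9,11,12,13,14}
(((D △ B) ∩ (D ∩ C)) ∪ ((B ∪ D)ᶜ △ B)) ∖ (A ∪ B) = {5,10}
5 ∈ (((D △ B) ∩ (D ∩ C)) ∪ ((B ∪ D)ᶜ △ B)) ∖ (A ∪ B) but 5 ∉ (((D ∩ C) ∩ (D △ B)) ∩ ((B ∪ D)ᶜ △ B)) ∖ (B ∪ A), so they differ.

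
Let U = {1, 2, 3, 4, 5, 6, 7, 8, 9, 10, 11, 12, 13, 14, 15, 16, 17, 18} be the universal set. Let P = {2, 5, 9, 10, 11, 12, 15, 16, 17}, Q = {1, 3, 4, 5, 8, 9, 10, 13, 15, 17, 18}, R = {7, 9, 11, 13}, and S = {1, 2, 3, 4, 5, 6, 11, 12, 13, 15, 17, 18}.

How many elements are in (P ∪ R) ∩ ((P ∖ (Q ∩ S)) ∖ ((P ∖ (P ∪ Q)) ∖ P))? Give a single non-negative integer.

P ∪ R = {2, 5, 7, 9, 10, 11, 12, 13, 15, 16, 17}
Q ∩ S = {1, 3, 4, 5, 13, 15, 17, 18}
P ∖ (Q ∩ S) = {2, 9, 10, 11, 12, 16}
P ∪ Q = {1, 2, 3, 4, 5, 8, 9, 10, 11, 12, 13, 15, 16, 17, 18}
P ∖ (P ∪ Q) = {}
(P ∖ (P ∪ Q)) ∖ P = {}
(P ∖ (Q ∩ S)) ∖ ((P ∖ (P ∪ Q)) ∖ P) = {2, 9, 10, 11, 12, 16}
(P ∪ R) ∩ ((P ∖ (Q ∩ S)) ∖ ((P ∖ (P ∪ Q)) ∖ P)) = {2, 9, 10, 11, 12, 16}
|(P ∪ R) ∩ ((P ∖ (Q ∩ S)) ∖ ((P ∖ (P ∪ Q)) ∖ P))| = 6

6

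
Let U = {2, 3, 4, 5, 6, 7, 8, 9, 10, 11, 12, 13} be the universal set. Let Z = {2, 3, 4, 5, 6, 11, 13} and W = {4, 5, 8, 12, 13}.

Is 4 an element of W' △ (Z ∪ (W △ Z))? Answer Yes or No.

4 ∈ W, so 4 ∉ W'
4 ∈ W and 4 ∈ Z, so 4 ∉ W △ Z
4 ∈ Z and 4 ∉ (W △ Z), so 4 ∈ Z ∪ (W △ Z)
4 ∉ W' and 4 ∈ (Z ∪ (W △ Z)), so 4 ∈ W' △ (Z ∪ (W △ Z))

Yes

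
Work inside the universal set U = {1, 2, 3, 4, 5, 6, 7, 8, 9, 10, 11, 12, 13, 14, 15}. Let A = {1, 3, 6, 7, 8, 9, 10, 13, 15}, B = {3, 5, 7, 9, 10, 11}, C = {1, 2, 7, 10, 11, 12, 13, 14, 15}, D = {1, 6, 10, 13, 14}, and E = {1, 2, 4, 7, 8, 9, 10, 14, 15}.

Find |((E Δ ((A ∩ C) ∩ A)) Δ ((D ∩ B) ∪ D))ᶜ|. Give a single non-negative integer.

A ∩ C = {1, 7, 10, 13, 15}
(A ∩ C) ∩ A = {1, 7, 10, 13, 15}
E Δ ((A ∩ C) ∩ A) = {2, 4, 8, 9, 13, 14}
D ∩ B = {10}
(D ∩ B) ∪ D = {1, 6, 10, 13, 14}
(E Δ ((A ∩ C) ∩ A)) Δ ((D ∩ B) ∪ D) = {1, 2, 4, 6, 8, 9, 10}
((E Δ ((A ∩ C) ∩ A)) Δ ((D ∩ B) ∪ D))ᶜ = {3, 5, 7, 11, 12, 13, 14, 15}
|((E Δ ((A ∩ C) ∩ A)) Δ ((D ∩ B) ∪ D))ᶜ| = 8

8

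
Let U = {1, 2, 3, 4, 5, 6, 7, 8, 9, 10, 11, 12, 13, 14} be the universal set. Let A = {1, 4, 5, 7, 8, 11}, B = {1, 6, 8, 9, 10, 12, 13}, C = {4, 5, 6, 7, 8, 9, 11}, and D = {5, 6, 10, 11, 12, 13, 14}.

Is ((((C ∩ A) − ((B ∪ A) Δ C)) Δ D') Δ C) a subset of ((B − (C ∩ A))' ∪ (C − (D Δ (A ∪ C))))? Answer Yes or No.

No

C ∩ A = {4, 5, 7, 8, 11}
B ∪ A = {1, 4, 5, 6, 7, 8, 9, 10, 11, 12, 13}
(B ∪ A) Δ C = {1, 10, 12, 13}
(C ∩ A) − ((B ∪ A) Δ C) = {4, 5, 7, 8, 11}
D' = {1, 2, 3, 4, 7, 8, 9}
((C ∩ A) − ((B ∪ A) Δ C)) Δ D' = {1, 2, 3, 5, 9, 11}
(((C ∩ A) − ((B ∪ A) Δ C)) Δ D') Δ C = {1, 2, 3, 4, 6, 7, 8}
B − (C ∩ A) = {1, 6, 9, 10, 12, 13}
(B − (C ∩ A))' = {2, 3, 4, 5, 7, 8, 11, 14}
A ∪ C = {1, 4, 5, 6, 7, 8, 9, 11}
D Δ (A ∪ C) = {1, 4, 7, 8, 9, 10, 12, 13, 14}
C − (D Δ (A ∪ C)) = {5, 6, 11}
(B − (C ∩ A))' ∪ (C − (D Δ (A ∪ C))) = {2, 3, 4, 5, 6, 7, 8, 11, 14}
1 ∈ (((C ∩ A) − ((B ∪ A) Δ C)) Δ D') Δ C but 1 ∉ (B − (C ∩ A))' ∪ (C − (D Δ (A ∪ C))), so the inclusion fails.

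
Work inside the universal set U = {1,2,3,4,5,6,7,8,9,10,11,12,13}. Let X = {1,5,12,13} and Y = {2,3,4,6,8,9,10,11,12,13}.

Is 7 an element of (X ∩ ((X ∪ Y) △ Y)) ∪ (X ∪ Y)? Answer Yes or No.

No

7 ∉ X and 7 ∉ Y, so 7 ∉ X ∪ Y
7 ∉ (X ∪ Y) and 7 ∉ Y, so 7 ∉ (X ∪ Y) △ Y
7 ∉ X and 7 ∉ ((X ∪ Y) △ Y), so 7 ∉ X ∩ ((X ∪ Y) △ Y)
7 ∉ X and 7 ∉ Y, so 7 ∉ X ∪ Y
7 ∉ (X ∩ ((X ∪ Y) △ Y)) and 7 ∉ (X ∪ Y), so 7 ∉ (X ∩ ((X ∪ Y) △ Y)) ∪ (X ∪ Y)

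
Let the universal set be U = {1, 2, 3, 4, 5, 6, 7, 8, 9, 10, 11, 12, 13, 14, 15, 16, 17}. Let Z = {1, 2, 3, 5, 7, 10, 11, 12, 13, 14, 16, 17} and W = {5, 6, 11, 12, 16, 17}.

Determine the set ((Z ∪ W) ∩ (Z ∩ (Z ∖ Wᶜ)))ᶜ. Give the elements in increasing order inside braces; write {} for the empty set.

{1, 2, 3, 4, 6, 7, 8, 9, 10, 13, 14, 15}

Z ∪ W = {1, 2, 3, 5, 6, 7, 10, 11, 12, 13, 14, 16, 17}
Wᶜ = {1, 2, 3, 4, 7, 8, 9, 10, 13, 14, 15}
Z ∖ Wᶜ = {5, 11, 12, 16, 17}
Z ∩ (Z ∖ Wᶜ) = {5, 11, 12, 16, 17}
(Z ∪ W) ∩ (Z ∩ (Z ∖ Wᶜ)) = {5, 11, 12, 16, 17}
((Z ∪ W) ∩ (Z ∩ (Z ∖ Wᶜ)))ᶜ = {1, 2, 3, 4, 6, 7, 8, 9, 10, 13, 14, 15}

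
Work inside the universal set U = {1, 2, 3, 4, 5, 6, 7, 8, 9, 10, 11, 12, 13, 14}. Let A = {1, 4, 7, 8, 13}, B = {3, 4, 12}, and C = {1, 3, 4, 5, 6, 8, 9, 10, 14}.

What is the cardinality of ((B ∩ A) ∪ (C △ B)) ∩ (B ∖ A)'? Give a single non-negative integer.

B ∩ A = {4}
C △ B = {1, 5, 6, 8, 9, 10, 12, 14}
(B ∩ A) ∪ (C △ B) = {1, 4, 5, 6, 8, 9, 10, 12, 14}
B ∖ A = {3, 12}
(B ∖ A)' = {1, 2, 4, 5, 6, 7, 8, 9, 10, 11, 13, 14}
((B ∩ A) ∪ (C △ B)) ∩ (B ∖ A)' = {1, 4, 5, 6, 8, 9, 10, 14}
|((B ∩ A) ∪ (C △ B)) ∩ (B ∖ A)'| = 8

8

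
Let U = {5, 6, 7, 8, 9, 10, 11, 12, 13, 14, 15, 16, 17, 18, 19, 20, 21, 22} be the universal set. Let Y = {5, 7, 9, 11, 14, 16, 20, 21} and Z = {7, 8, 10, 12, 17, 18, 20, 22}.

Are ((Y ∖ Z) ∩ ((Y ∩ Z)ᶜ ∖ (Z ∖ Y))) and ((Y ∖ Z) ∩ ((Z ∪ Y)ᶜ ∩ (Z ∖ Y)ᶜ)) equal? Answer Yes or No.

Y ∖ Z = {5, 9, 11, 14, 16, 21}
Y ∩ Z = {7, 20}
(Y ∩ Z)ᶜ = {5, 6, 8, 9, 10, 11, 12, 13, 14, 15, 16, 17, 18, 19, 21, 22}
Z ∖ Y = {8, 10, 12, 17, 18, 22}
(Y ∩ Z)ᶜ ∖ (Z ∖ Y) = {5, 6, 9, 11, 13, 14, 15, 16, 19, 21}
(Y ∖ Z) ∩ ((Y ∩ Z)ᶜ ∖ (Z ∖ Y)) = {5, 9, 11, 14, 16, 21}
Z ∪ Y = {5, 7, 8, 9, 10, 11, 12, 14, 16, 17, 18, 20, 21, 22}
(Z ∪ Y)ᶜ = {6, 13, 15, 19}
(Z ∖ Y)ᶜ = {5, 6, 7, 9, 11, 13, 14, 15, 16, 19, 20, 21}
(Z ∪ Y)ᶜ ∩ (Z ∖ Y)ᶜ = {6, 13, 15, 19}
(Y ∖ Z) ∩ ((Z ∪ Y)ᶜ ∩ (Z ∖ Y)ᶜ) = {}
5 ∈ (Y ∖ Z) ∩ ((Y ∩ Z)ᶜ ∖ (Z ∖ Y)) but 5 ∉ (Y ∖ Z) ∩ ((Z ∪ Y)ᶜ ∩ (Z ∖ Y)ᶜ), so they differ.

No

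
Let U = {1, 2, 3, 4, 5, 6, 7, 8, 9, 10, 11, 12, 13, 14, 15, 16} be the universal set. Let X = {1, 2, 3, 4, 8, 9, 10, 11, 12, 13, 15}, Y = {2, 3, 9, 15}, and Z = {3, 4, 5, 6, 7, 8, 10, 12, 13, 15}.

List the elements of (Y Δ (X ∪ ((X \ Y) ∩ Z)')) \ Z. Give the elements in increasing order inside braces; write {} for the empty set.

{1, 11, 14, 16}

X \ Y = {1, 4, 8, 10, 11, 12, 13}
(X \ Y) ∩ Z = {4, 8, 10, 12, 13}
((X \ Y) ∩ Z)' = {1, 2, 3, 5, 6, 7, 9, 11, 14, 15, 16}
X ∪ ((X \ Y) ∩ Z)' = {1, 2, 3, 4, 5, 6, 7, 8, 9, 10, 11, 12, 13, 14, 15, 16}
Y Δ (X ∪ ((X \ Y) ∩ Z)') = {1, 4, 5, 6, 7, 8, 10, 11, 12, 13, 14, 16}
(Y Δ (X ∪ ((X \ Y) ∩ Z)')) \ Z = {1, 11, 14, 16}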